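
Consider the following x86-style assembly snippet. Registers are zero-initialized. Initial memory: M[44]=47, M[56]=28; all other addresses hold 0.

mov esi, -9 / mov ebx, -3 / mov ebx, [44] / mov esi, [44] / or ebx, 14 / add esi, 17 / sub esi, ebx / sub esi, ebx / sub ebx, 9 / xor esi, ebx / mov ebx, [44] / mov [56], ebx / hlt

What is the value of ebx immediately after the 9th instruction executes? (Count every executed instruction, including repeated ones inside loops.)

38

esi=-9
ebx=-3
ebx=M[44]=47
esi=M[44]=47
ebx=47|14=47
esi=47+17=64
esi=64-47=17
esi=17-47=-30
ebx=47-9=38
After step 9: ebx = 38.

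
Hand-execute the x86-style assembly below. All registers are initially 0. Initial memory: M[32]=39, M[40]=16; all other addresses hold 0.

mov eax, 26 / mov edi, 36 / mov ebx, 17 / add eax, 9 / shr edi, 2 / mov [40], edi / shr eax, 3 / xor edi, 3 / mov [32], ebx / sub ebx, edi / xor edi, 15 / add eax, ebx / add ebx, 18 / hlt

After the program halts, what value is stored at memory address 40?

after mov eax, 26: eax=26
after mov edi, 36: edi=36
after mov ebx, 17: ebx=17
after add eax, 9: eax=26+9=35
after shr edi, 2: edi=36>>2=9
mov [40], edi → M[40]=9
after shr eax, 3: eax=35>>3=4
after xor edi, 3: edi=9^3=10
mov [32], ebx → M[32]=17
after sub ebx, edi: ebx=17-10=7
after xor edi, 15: edi=10^15=5
after add eax, ebx: eax=4+7=11
after add ebx, 18: ebx=7+18=25
halt.

9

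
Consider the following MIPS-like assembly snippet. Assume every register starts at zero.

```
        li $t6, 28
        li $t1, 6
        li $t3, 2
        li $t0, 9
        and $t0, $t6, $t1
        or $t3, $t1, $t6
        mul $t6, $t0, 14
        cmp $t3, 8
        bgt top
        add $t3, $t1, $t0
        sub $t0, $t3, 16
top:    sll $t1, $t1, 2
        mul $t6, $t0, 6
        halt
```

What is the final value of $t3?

li $t6, 28 → $t6=28
li $t1, 6 → $t1=6
li $t3, 2 → $t3=2
li $t0, 9 → $t0=9
and $t0, $t6, $t1 → $t0=28&6=4
or $t3, $t1, $t6 → $t3=6|28=30
mul $t6, $t0, 14 → $t6=4*14=56
cmp $t3, 8  (cmp 30,8)
bgt top: taken
sll $t1, $t1, 2 → $t1=6<<2=24
mul $t6, $t0, 6 → $t6=4*6=24
halt.

30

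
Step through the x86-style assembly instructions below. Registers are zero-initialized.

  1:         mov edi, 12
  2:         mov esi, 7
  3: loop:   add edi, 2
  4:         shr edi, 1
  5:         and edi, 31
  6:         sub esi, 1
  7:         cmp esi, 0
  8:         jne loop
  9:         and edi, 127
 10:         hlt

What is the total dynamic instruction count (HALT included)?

46

after mov edi, 12: edi=12
after mov esi, 7: esi=7
after add edi, 2: edi=12+2=14
after shr edi, 1: edi=14>>1=7
after and edi, 31: edi=7&31=7
after sub esi, 1: esi=7-1=6
cmp esi, 0  (cmp 6,0)
jne loop: taken
after add edi, 2: edi=7+2=9
after shr edi, 1: edi=9>>1=4
after and edi, 31: edi=4&31=4
after sub esi, 1: esi=6-1=5
cmp esi, 0  (cmp 5,0)
jne loop: taken
after add edi, 2: edi=4+2=6
after shr edi, 1: edi=6>>1=3
after and edi, 31: edi=3&31=3
after sub esi, 1: esi=5-1=4
cmp esi, 0  (cmp 4,0)
jne loop: taken
after add edi, 2: edi=3+2=5
after shr edi, 1: edi=5>>1=2
after and edi, 31: edi=2&31=2
after sub esi, 1: esi=4-1=3
cmp esi, 0  (cmp 3,0)
jne loop: taken
after add edi, 2: edi=2+2=4
after shr edi, 1: edi=4>>1=2
after and edi, 31: edi=2&31=2
after sub esi, 1: esi=3-1=2
cmp esi, 0  (cmp 2,0)
jne loop: taken
after add edi, 2: edi=2+2=4
after shr edi, 1: edi=4>>1=2
after and edi, 31: edi=2&31=2
after sub esi, 1: esi=2-1=1
cmp esi, 0  (cmp 1,0)
jne loop: taken
after add edi, 2: edi=2+2=4
after shr edi, 1: edi=4>>1=2
after and edi, 31: edi=2&31=2
after sub esi, 1: esi=1-1=0
cmp esi, 0  (cmp 0,0)
jne loop: not taken
after and edi, 127: edi=2&127=2
halt.
Total executed instructions: 46.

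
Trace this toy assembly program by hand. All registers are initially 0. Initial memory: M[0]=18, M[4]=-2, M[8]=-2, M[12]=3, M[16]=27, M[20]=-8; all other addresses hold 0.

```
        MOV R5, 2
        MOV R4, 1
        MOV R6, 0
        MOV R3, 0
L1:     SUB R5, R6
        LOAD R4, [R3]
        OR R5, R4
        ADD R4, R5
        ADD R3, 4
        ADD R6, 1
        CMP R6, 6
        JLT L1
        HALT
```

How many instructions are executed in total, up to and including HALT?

after MOV R5, 2: R5=2
after MOV R4, 1: R4=1
after MOV R6, 0: R6=0
after MOV R3, 0: R3=0
after SUB R5, R6: R5=2-0=2
after LOAD R4, [R3]: R4=M[0]=18
after OR R5, R4: R5=2|18=18
after ADD R4, R5: R4=18+18=36
after ADD R3, 4: R3=0+4=4
after ADD R6, 1: R6=0+1=1
CMP R6, 6  (cmp 1,6)
JLT L1: taken
after SUB R5, R6: R5=18-1=17
after LOAD R4, [R3]: R4=M[4]=-2
after OR R5, R4: R5=17|(-2)=-1
after ADD R4, R5: R4=(-2)+(-1)=-3
after ADD R3, 4: R3=4+4=8
after ADD R6, 1: R6=1+1=2
CMP R6, 6  (cmp 2,6)
JLT L1: taken
after SUB R5, R6: R5=(-1)-2=-3
after LOAD R4, [R3]: R4=M[8]=-2
after OR R5, R4: R5=(-3)|(-2)=-1
after ADD R4, R5: R4=(-2)+(-1)=-3
after ADD R3, 4: R3=8+4=12
after ADD R6, 1: R6=2+1=3
CMP R6, 6  (cmp 3,6)
JLT L1: taken
after SUB R5, R6: R5=(-1)-3=-4
after LOAD R4, [R3]: R4=M[12]=3
after OR R5, R4: R5=(-4)|3=-1
after ADD R4, R5: R4=3+(-1)=2
after ADD R3, 4: R3=12+4=16
after ADD R6, 1: R6=3+1=4
CMP R6, 6  (cmp 4,6)
JLT L1: taken
after SUB R5, R6: R5=(-1)-4=-5
after LOAD R4, [R3]: R4=M[16]=27
after OR R5, R4: R5=(-5)|27=-5
after ADD R4, R5: R4=27+(-5)=22
after ADD R3, 4: R3=16+4=20
after ADD R6, 1: R6=4+1=5
CMP R6, 6  (cmp 5,6)
JLT L1: taken
after SUB R5, R6: R5=(-5)-5=-10
after LOAD R4, [R3]: R4=M[20]=-8
after OR R5, R4: R5=(-10)|(-8)=-2
after ADD R4, R5: R4=(-8)+(-2)=-10
after ADD R3, 4: R3=20+4=24
after ADD R6, 1: R6=5+1=6
CMP R6, 6  (cmp 6,6)
JLT L1: not taken
halt.
Total executed instructions: 53.

53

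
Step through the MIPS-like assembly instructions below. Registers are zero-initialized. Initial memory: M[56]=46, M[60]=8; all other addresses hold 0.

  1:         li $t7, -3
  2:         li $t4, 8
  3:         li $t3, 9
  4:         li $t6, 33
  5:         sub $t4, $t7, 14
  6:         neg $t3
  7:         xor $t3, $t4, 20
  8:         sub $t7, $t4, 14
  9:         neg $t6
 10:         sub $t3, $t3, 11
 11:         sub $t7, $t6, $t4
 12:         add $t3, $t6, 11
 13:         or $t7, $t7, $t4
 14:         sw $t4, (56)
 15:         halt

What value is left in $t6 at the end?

$t7=-3
$t4=8
$t3=9
$t6=33
$t4=(-3)-14=-17
$t3=-(9)=-9
$t3=(-17)^20=-5
$t7=(-17)-14=-31
$t6=-(33)=-33
$t3=(-5)-11=-16
$t7=(-33)-(-17)=-16
$t3=(-33)+11=-22
$t7=(-16)|(-17)=-1
sw $t4, (56) → M[56]=-17
halt.

-33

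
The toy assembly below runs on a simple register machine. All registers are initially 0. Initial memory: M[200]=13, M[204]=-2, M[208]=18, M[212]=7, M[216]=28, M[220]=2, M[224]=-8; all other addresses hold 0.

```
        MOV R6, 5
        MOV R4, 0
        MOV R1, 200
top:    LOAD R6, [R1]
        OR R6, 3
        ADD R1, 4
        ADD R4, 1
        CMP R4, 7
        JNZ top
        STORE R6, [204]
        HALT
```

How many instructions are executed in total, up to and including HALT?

MOV R6, 5 → R6=5
MOV R4, 0 → R4=0
MOV R1, 200 → R1=200
LOAD R6, [R1] → R6=M[200]=13
OR R6, 3 → R6=13|3=15
ADD R1, 4 → R1=200+4=204
ADD R4, 1 → R4=0+1=1
CMP R4, 7  (cmp 1,7)
JNZ top: taken
LOAD R6, [R1] → R6=M[204]=-2
OR R6, 3 → R6=(-2)|3=-1
ADD R1, 4 → R1=204+4=208
ADD R4, 1 → R4=1+1=2
CMP R4, 7  (cmp 2,7)
JNZ top: taken
LOAD R6, [R1] → R6=M[208]=18
OR R6, 3 → R6=18|3=19
ADD R1, 4 → R1=208+4=212
ADD R4, 1 → R4=2+1=3
CMP R4, 7  (cmp 3,7)
JNZ top: taken
LOAD R6, [R1] → R6=M[212]=7
OR R6, 3 → R6=7|3=7
ADD R1, 4 → R1=212+4=216
ADD R4, 1 → R4=3+1=4
CMP R4, 7  (cmp 4,7)
JNZ top: taken
LOAD R6, [R1] → R6=M[216]=28
OR R6, 3 → R6=28|3=31
ADD R1, 4 → R1=216+4=220
ADD R4, 1 → R4=4+1=5
CMP R4, 7  (cmp 5,7)
JNZ top: taken
LOAD R6, [R1] → R6=M[220]=2
OR R6, 3 → R6=2|3=3
ADD R1, 4 → R1=220+4=224
ADD R4, 1 → R4=5+1=6
CMP R4, 7  (cmp 6,7)
JNZ top: taken
LOAD R6, [R1] → R6=M[224]=-8
OR R6, 3 → R6=(-8)|3=-5
ADD R1, 4 → R1=224+4=228
ADD R4, 1 → R4=6+1=7
CMP R4, 7  (cmp 7,7)
JNZ top: not taken
STORE R6, [204] → M[204]=-5
halt.
Total executed instructions: 47.

47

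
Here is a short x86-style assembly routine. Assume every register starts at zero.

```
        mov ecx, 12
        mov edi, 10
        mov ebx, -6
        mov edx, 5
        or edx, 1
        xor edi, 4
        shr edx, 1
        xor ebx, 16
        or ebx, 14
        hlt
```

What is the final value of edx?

after mov ecx, 12: ecx=12
after mov edi, 10: edi=10
after mov ebx, -6: ebx=-6
after mov edx, 5: edx=5
after or edx, 1: edx=5|1=5
after xor edi, 4: edi=10^4=14
after shr edx, 1: edx=5>>1=2
after xor ebx, 16: ebx=(-6)^16=-22
after or ebx, 14: ebx=(-22)|14=-18
halt.

2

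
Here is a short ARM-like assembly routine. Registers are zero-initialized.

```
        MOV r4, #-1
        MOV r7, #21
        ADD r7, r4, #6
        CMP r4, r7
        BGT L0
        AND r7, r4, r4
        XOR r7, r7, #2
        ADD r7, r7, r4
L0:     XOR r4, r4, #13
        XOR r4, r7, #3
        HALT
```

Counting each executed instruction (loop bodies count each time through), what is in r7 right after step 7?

after MOV r4, #-1: r4=-1
after MOV r7, #21: r7=21
after ADD r7, r4, #6: r7=(-1)+6=5
CMP r4, r7  (cmp -1,5)
BGT L0: not taken
after AND r7, r4, r4: r7=(-1)&(-1)=-1
after XOR r7, r7, #2: r7=(-1)^2=-3
After step 7: r7 = -3.

-3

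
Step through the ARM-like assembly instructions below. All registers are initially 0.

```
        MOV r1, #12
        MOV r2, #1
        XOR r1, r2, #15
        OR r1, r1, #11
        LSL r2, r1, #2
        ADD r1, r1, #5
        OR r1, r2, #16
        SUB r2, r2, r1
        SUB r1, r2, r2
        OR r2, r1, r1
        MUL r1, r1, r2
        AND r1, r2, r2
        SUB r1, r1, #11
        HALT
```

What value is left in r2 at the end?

r1=12
r2=1
r1=1^15=14
r1=14|11=15
r2=15<<2=60
r1=15+5=20
r1=60|16=60
r2=60-60=0
r1=0-0=0
r2=0|0=0
r1=0*0=0
r1=0&0=0
r1=0-11=-11
halt.

0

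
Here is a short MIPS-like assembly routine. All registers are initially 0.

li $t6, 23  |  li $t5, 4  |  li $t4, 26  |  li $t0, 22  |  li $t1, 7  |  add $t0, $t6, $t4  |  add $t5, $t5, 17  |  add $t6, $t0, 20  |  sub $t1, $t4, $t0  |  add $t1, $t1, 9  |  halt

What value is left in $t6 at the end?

69

after li $t6, 23: $t6=23
after li $t5, 4: $t5=4
after li $t4, 26: $t4=26
after li $t0, 22: $t0=22
after li $t1, 7: $t1=7
after add $t0, $t6, $t4: $t0=23+26=49
after add $t5, $t5, 17: $t5=4+17=21
after add $t6, $t0, 20: $t6=49+20=69
after sub $t1, $t4, $t0: $t1=26-49=-23
after add $t1, $t1, 9: $t1=(-23)+9=-14
halt.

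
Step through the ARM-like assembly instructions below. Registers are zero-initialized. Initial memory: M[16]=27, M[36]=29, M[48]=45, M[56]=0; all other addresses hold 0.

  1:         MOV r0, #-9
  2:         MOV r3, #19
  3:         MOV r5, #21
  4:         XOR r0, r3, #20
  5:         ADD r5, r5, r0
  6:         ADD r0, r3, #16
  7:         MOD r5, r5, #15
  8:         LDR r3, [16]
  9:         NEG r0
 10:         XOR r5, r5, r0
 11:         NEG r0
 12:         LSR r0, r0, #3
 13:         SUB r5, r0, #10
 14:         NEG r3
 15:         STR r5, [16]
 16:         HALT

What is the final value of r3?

-27

r0=-9
r3=19
r5=21
r0=19^20=7
r5=21+7=28
r0=19+16=35
r5=28%15=13
r3=M[16]=27
r0=-(35)=-35
r5=13^(-35)=-48
r0=-(-35)=35
r0=35>>3=4
r5=4-10=-6
r3=-(27)=-27
STR r5, [16] → M[16]=-6
halt.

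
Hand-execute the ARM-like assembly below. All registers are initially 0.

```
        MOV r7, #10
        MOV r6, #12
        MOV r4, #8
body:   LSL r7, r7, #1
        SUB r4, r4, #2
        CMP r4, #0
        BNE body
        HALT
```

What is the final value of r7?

160

MOV r7, #10 → r7=10
MOV r6, #12 → r6=12
MOV r4, #8 → r4=8
LSL r7, r7, #1 → r7=10<<1=20
SUB r4, r4, #2 → r4=8-2=6
CMP r4, #0  (cmp 6,0)
BNE body: taken
LSL r7, r7, #1 → r7=20<<1=40
SUB r4, r4, #2 → r4=6-2=4
CMP r4, #0  (cmp 4,0)
BNE body: taken
LSL r7, r7, #1 → r7=40<<1=80
SUB r4, r4, #2 → r4=4-2=2
CMP r4, #0  (cmp 2,0)
BNE body: taken
LSL r7, r7, #1 → r7=80<<1=160
SUB r4, r4, #2 → r4=2-2=0
CMP r4, #0  (cmp 0,0)
BNE body: not taken
halt.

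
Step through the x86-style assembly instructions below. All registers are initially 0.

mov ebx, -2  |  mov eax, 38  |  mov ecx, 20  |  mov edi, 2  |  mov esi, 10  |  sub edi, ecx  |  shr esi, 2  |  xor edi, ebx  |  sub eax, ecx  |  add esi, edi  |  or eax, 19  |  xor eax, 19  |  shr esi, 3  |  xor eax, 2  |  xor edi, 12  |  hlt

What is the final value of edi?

28

ebx=-2
eax=38
ecx=20
edi=2
esi=10
edi=2-20=-18
esi=10>>2=2
edi=(-18)^(-2)=16
eax=38-20=18
esi=2+16=18
eax=18|19=19
eax=19^19=0
esi=18>>3=2
eax=0^2=2
edi=16^12=28
halt.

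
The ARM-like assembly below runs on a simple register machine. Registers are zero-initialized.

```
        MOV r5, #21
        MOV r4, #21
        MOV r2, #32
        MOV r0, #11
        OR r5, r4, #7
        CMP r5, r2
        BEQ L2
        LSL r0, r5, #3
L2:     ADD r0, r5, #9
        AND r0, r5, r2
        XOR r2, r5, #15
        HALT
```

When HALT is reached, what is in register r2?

r5=21
r4=21
r2=32
r0=11
r5=21|7=23
CMP r5, r2  (cmp 23,32)
BEQ L2: not taken
r0=23<<3=184
r0=23+9=32
r0=23&32=0
r2=23^15=24
halt.

24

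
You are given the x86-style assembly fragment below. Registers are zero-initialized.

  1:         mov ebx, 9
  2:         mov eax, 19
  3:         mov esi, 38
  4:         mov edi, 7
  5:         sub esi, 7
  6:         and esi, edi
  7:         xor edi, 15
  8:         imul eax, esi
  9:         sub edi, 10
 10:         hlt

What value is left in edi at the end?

-2

mov ebx, 9 → ebx=9
mov eax, 19 → eax=19
mov esi, 38 → esi=38
mov edi, 7 → edi=7
sub esi, 7 → esi=38-7=31
and esi, edi → esi=31&7=7
xor edi, 15 → edi=7^15=8
imul eax, esi → eax=19*7=133
sub edi, 10 → edi=8-10=-2
halt.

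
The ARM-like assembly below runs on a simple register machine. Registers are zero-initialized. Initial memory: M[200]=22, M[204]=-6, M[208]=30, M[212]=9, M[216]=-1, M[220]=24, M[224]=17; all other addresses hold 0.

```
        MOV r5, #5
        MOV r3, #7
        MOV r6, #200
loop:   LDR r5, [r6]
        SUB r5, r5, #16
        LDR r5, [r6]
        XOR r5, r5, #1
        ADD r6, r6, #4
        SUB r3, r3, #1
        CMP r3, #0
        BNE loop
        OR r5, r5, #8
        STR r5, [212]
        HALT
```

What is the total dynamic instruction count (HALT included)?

r5=5
r3=7
r6=200
r5=M[200]=22
r5=22-16=6
r5=M[200]=22
r5=22^1=23
r6=200+4=204
r3=7-1=6
CMP r3, #0  (cmp 6,0)
BNE loop: taken
r5=M[204]=-6
r5=(-6)-16=-22
r5=M[204]=-6
r5=(-6)^1=-5
r6=204+4=208
r3=6-1=5
CMP r3, #0  (cmp 5,0)
BNE loop: taken
r5=M[208]=30
r5=30-16=14
r5=M[208]=30
r5=30^1=31
r6=208+4=212
r3=5-1=4
CMP r3, #0  (cmp 4,0)
BNE loop: taken
r5=M[212]=9
r5=9-16=-7
r5=M[212]=9
r5=9^1=8
r6=212+4=216
r3=4-1=3
CMP r3, #0  (cmp 3,0)
BNE loop: taken
r5=M[216]=-1
r5=(-1)-16=-17
r5=M[216]=-1
r5=(-1)^1=-2
r6=216+4=220
r3=3-1=2
CMP r3, #0  (cmp 2,0)
BNE loop: taken
r5=M[220]=24
r5=24-16=8
r5=M[220]=24
r5=24^1=25
r6=220+4=224
r3=2-1=1
CMP r3, #0  (cmp 1,0)
BNE loop: taken
r5=M[224]=17
r5=17-16=1
r5=M[224]=17
r5=17^1=16
r6=224+4=228
r3=1-1=0
CMP r3, #0  (cmp 0,0)
BNE loop: not taken
r5=16|8=24
STR r5, [212] → M[212]=24
halt.
Total executed instructions: 62.

62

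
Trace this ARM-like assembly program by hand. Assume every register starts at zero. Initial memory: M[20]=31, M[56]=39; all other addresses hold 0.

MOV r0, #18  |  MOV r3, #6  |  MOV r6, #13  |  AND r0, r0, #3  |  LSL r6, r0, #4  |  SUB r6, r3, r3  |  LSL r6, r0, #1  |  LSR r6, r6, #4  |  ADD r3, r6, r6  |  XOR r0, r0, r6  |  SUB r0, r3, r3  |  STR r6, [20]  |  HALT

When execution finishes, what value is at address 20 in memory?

0

after MOV r0, #18: r0=18
after MOV r3, #6: r3=6
after MOV r6, #13: r6=13
after AND r0, r0, #3: r0=18&3=2
after LSL r6, r0, #4: r6=2<<4=32
after SUB r6, r3, r3: r6=6-6=0
after LSL r6, r0, #1: r6=2<<1=4
after LSR r6, r6, #4: r6=4>>4=0
after ADD r3, r6, r6: r3=0+0=0
after XOR r0, r0, r6: r0=2^0=2
after SUB r0, r3, r3: r0=0-0=0
STR r6, [20] → M[20]=0
halt.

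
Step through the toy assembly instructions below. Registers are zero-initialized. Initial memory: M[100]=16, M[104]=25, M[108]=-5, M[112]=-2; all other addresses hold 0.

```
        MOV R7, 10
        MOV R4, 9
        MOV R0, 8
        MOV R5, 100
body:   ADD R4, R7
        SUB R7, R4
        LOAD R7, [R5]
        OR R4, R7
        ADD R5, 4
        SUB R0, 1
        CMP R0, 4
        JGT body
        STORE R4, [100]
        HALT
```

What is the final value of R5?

116

R7=10
R4=9
R0=8
R5=100
R4=9+10=19
R7=10-19=-9
R7=M[100]=16
R4=19|16=19
R5=100+4=104
R0=8-1=7
CMP R0, 4  (cmp 7,4)
JGT body: taken
R4=19+16=35
R7=16-35=-19
R7=M[104]=25
R4=35|25=59
R5=104+4=108
R0=7-1=6
CMP R0, 4  (cmp 6,4)
JGT body: taken
R4=59+25=84
R7=25-84=-59
R7=M[108]=-5
R4=84|(-5)=-1
R5=108+4=112
R0=6-1=5
CMP R0, 4  (cmp 5,4)
JGT body: taken
R4=(-1)+(-5)=-6
R7=(-5)-(-6)=1
R7=M[112]=-2
R4=(-6)|(-2)=-2
R5=112+4=116
R0=5-1=4
CMP R0, 4  (cmp 4,4)
JGT body: not taken
STORE R4, [100] → M[100]=-2
halt.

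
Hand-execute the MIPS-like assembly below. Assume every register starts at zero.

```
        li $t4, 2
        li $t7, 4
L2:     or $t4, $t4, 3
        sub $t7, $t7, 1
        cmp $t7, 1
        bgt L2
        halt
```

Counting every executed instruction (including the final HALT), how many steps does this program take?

15

after li $t4, 2: $t4=2
after li $t7, 4: $t7=4
after or $t4, $t4, 3: $t4=2|3=3
after sub $t7, $t7, 1: $t7=4-1=3
cmp $t7, 1  (cmp 3,1)
bgt L2: taken
after or $t4, $t4, 3: $t4=3|3=3
after sub $t7, $t7, 1: $t7=3-1=2
cmp $t7, 1  (cmp 2,1)
bgt L2: taken
after or $t4, $t4, 3: $t4=3|3=3
after sub $t7, $t7, 1: $t7=2-1=1
cmp $t7, 1  (cmp 1,1)
bgt L2: not taken
halt.
Total executed instructions: 15.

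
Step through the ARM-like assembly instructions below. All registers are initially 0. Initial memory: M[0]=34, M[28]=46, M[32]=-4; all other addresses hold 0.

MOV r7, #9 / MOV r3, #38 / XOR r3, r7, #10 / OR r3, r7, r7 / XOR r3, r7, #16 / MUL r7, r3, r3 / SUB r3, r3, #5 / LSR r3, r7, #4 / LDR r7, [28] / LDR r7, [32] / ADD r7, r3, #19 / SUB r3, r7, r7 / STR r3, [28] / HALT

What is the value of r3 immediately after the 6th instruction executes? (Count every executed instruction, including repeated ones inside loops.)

25

r7=9
r3=38
r3=9^10=3
r3=9|9=9
r3=9^16=25
r7=25*25=625
After step 6: r3 = 25.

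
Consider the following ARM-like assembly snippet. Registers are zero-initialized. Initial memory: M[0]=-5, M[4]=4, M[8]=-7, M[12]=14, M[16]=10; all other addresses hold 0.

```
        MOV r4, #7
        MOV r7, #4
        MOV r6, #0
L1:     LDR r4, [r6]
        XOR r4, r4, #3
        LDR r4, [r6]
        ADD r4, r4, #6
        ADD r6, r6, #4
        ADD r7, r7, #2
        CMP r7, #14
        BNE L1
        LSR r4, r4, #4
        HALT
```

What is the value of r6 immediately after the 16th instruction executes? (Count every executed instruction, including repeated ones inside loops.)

8

MOV r4, #7 → r4=7
MOV r7, #4 → r7=4
MOV r6, #0 → r6=0
LDR r4, [r6] → r4=M[0]=-5
XOR r4, r4, #3 → r4=(-5)^3=-8
LDR r4, [r6] → r4=M[0]=-5
ADD r4, r4, #6 → r4=(-5)+6=1
ADD r6, r6, #4 → r6=0+4=4
ADD r7, r7, #2 → r7=4+2=6
CMP r7, #14  (cmp 6,14)
BNE L1: taken
LDR r4, [r6] → r4=M[4]=4
XOR r4, r4, #3 → r4=4^3=7
LDR r4, [r6] → r4=M[4]=4
ADD r4, r4, #6 → r4=4+6=10
ADD r6, r6, #4 → r6=4+4=8
After step 16: r6 = 8.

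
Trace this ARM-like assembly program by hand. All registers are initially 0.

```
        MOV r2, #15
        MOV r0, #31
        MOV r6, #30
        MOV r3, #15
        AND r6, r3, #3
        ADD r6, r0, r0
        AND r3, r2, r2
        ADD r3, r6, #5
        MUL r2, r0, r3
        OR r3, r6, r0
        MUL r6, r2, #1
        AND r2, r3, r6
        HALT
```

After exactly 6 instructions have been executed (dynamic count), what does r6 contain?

MOV r2, #15 → r2=15
MOV r0, #31 → r0=31
MOV r6, #30 → r6=30
MOV r3, #15 → r3=15
AND r6, r3, #3 → r6=15&3=3
ADD r6, r0, r0 → r6=31+31=62
After step 6: r6 = 62.

62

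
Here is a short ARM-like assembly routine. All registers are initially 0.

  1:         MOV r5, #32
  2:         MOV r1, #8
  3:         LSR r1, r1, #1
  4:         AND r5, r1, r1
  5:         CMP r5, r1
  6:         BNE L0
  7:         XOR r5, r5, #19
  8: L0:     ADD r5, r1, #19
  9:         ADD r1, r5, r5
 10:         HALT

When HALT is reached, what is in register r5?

23

r5=32
r1=8
r1=8>>1=4
r5=4&4=4
CMP r5, r1  (cmp 4,4)
BNE L0: not taken
r5=4^19=23
r5=4+19=23
r1=23+23=46
halt.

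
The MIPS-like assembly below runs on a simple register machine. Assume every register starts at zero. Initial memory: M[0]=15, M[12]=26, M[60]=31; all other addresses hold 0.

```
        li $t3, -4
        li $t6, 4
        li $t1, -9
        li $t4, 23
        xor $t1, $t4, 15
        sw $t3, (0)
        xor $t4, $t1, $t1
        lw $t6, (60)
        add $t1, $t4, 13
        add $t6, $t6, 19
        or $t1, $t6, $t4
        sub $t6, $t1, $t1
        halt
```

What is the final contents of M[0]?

-4

after li $t3, -4: $t3=-4
after li $t6, 4: $t6=4
after li $t1, -9: $t1=-9
after li $t4, 23: $t4=23
after xor $t1, $t4, 15: $t1=23^15=24
sw $t3, (0) → M[0]=-4
after xor $t4, $t1, $t1: $t4=24^24=0
after lw $t6, (60): $t6=M[60]=31
after add $t1, $t4, 13: $t1=0+13=13
after add $t6, $t6, 19: $t6=31+19=50
after or $t1, $t6, $t4: $t1=50|0=50
after sub $t6, $t1, $t1: $t6=50-50=0
halt.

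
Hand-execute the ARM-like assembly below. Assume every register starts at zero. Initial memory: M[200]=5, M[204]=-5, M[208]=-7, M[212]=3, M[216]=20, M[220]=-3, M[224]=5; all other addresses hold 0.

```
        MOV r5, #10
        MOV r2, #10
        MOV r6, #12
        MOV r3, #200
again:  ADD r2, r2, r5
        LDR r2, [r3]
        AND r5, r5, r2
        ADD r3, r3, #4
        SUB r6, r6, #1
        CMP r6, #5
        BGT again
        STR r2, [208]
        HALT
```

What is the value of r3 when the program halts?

228

MOV r5, #10 → r5=10
MOV r2, #10 → r2=10
MOV r6, #12 → r6=12
MOV r3, #200 → r3=200
ADD r2, r2, r5 → r2=10+10=20
LDR r2, [r3] → r2=M[200]=5
AND r5, r5, r2 → r5=10&5=0
ADD r3, r3, #4 → r3=200+4=204
SUB r6, r6, #1 → r6=12-1=11
CMP r6, #5  (cmp 11,5)
BGT again: taken
ADD r2, r2, r5 → r2=5+0=5
LDR r2, [r3] → r2=M[204]=-5
AND r5, r5, r2 → r5=0&(-5)=0
ADD r3, r3, #4 → r3=204+4=208
SUB r6, r6, #1 → r6=11-1=10
CMP r6, #5  (cmp 10,5)
BGT again: taken
ADD r2, r2, r5 → r2=(-5)+0=-5
LDR r2, [r3] → r2=M[208]=-7
AND r5, r5, r2 → r5=0&(-7)=0
ADD r3, r3, #4 → r3=208+4=212
SUB r6, r6, #1 → r6=10-1=9
CMP r6, #5  (cmp 9,5)
BGT again: taken
ADD r2, r2, r5 → r2=(-7)+0=-7
LDR r2, [r3] → r2=M[212]=3
AND r5, r5, r2 → r5=0&3=0
ADD r3, r3, #4 → r3=212+4=216
SUB r6, r6, #1 → r6=9-1=8
CMP r6, #5  (cmp 8,5)
BGT again: taken
ADD r2, r2, r5 → r2=3+0=3
LDR r2, [r3] → r2=M[216]=20
AND r5, r5, r2 → r5=0&20=0
ADD r3, r3, #4 → r3=216+4=220
SUB r6, r6, #1 → r6=8-1=7
CMP r6, #5  (cmp 7,5)
BGT again: taken
ADD r2, r2, r5 → r2=20+0=20
LDR r2, [r3] → r2=M[220]=-3
AND r5, r5, r2 → r5=0&(-3)=0
ADD r3, r3, #4 → r3=220+4=224
SUB r6, r6, #1 → r6=7-1=6
CMP r6, #5  (cmp 6,5)
BGT again: taken
ADD r2, r2, r5 → r2=(-3)+0=-3
LDR r2, [r3] → r2=M[224]=5
AND r5, r5, r2 → r5=0&5=0
ADD r3, r3, #4 → r3=224+4=228
SUB r6, r6, #1 → r6=6-1=5
CMP r6, #5  (cmp 5,5)
BGT again: not taken
STR r2, [208] → M[208]=5
halt.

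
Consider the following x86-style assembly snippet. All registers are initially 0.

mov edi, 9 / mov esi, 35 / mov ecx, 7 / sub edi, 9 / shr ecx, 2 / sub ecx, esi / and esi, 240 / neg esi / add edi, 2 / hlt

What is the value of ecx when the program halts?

-34

after mov edi, 9: edi=9
after mov esi, 35: esi=35
after mov ecx, 7: ecx=7
after sub edi, 9: edi=9-9=0
after shr ecx, 2: ecx=7>>2=1
after sub ecx, esi: ecx=1-35=-34
after and esi, 240: esi=35&240=32
after neg esi: esi=-(32)=-32
after add edi, 2: edi=0+2=2
halt.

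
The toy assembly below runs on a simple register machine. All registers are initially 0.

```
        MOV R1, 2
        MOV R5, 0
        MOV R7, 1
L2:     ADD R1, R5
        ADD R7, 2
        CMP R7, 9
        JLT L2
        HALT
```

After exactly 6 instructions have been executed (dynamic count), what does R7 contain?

MOV R1, 2 → R1=2
MOV R5, 0 → R5=0
MOV R7, 1 → R7=1
ADD R1, R5 → R1=2+0=2
ADD R7, 2 → R7=1+2=3
CMP R7, 9  (cmp 3,9)
After step 6: R7 = 3.

3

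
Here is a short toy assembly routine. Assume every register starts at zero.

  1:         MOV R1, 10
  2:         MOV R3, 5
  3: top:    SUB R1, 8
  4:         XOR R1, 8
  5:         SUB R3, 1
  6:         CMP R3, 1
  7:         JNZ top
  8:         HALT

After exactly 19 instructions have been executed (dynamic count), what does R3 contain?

2

MOV R1, 10 → R1=10
MOV R3, 5 → R3=5
SUB R1, 8 → R1=10-8=2
XOR R1, 8 → R1=2^8=10
SUB R3, 1 → R3=5-1=4
CMP R3, 1  (cmp 4,1)
JNZ top: taken
SUB R1, 8 → R1=10-8=2
XOR R1, 8 → R1=2^8=10
SUB R3, 1 → R3=4-1=3
CMP R3, 1  (cmp 3,1)
JNZ top: taken
SUB R1, 8 → R1=10-8=2
XOR R1, 8 → R1=2^8=10
SUB R3, 1 → R3=3-1=2
CMP R3, 1  (cmp 2,1)
JNZ top: taken
SUB R1, 8 → R1=10-8=2
XOR R1, 8 → R1=2^8=10
After step 19: R3 = 2.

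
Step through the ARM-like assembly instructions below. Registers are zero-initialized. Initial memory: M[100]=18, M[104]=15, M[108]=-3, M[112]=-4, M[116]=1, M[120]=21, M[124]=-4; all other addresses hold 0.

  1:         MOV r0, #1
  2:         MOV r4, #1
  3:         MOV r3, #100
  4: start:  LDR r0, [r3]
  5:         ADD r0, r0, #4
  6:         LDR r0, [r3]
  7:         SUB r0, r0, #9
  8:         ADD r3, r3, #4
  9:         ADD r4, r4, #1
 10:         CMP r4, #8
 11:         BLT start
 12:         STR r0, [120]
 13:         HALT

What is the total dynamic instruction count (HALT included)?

r0=1
r4=1
r3=100
r0=M[100]=18
r0=18+4=22
r0=M[100]=18
r0=18-9=9
r3=100+4=104
r4=1+1=2
CMP r4, #8  (cmp 2,8)
BLT start: taken
r0=M[104]=15
r0=15+4=19
r0=M[104]=15
r0=15-9=6
r3=104+4=108
r4=2+1=3
CMP r4, #8  (cmp 3,8)
BLT start: taken
r0=M[108]=-3
r0=(-3)+4=1
r0=M[108]=-3
r0=(-3)-9=-12
r3=108+4=112
r4=3+1=4
CMP r4, #8  (cmp 4,8)
BLT start: taken
r0=M[112]=-4
r0=(-4)+4=0
r0=M[112]=-4
r0=(-4)-9=-13
r3=112+4=116
r4=4+1=5
CMP r4, #8  (cmp 5,8)
BLT start: taken
r0=M[116]=1
r0=1+4=5
r0=M[116]=1
r0=1-9=-8
r3=116+4=120
r4=5+1=6
CMP r4, #8  (cmp 6,8)
BLT start: taken
r0=M[120]=21
r0=21+4=25
r0=M[120]=21
r0=21-9=12
r3=120+4=124
r4=6+1=7
CMP r4, #8  (cmp 7,8)
BLT start: taken
r0=M[124]=-4
r0=(-4)+4=0
r0=M[124]=-4
r0=(-4)-9=-13
r3=124+4=128
r4=7+1=8
CMP r4, #8  (cmp 8,8)
BLT start: not taken
STR r0, [120] → M[120]=-13
halt.
Total executed instructions: 61.

61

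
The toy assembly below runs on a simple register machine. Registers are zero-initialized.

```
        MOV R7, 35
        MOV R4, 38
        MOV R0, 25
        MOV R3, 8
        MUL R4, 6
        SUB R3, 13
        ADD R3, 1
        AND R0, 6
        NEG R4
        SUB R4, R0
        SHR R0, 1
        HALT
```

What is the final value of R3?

after MOV R7, 35: R7=35
after MOV R4, 38: R4=38
after MOV R0, 25: R0=25
after MOV R3, 8: R3=8
after MUL R4, 6: R4=38*6=228
after SUB R3, 13: R3=8-13=-5
after ADD R3, 1: R3=(-5)+1=-4
after AND R0, 6: R0=25&6=0
after NEG R4: R4=-(228)=-228
after SUB R4, R0: R4=(-228)-0=-228
after SHR R0, 1: R0=0>>1=0
halt.

-4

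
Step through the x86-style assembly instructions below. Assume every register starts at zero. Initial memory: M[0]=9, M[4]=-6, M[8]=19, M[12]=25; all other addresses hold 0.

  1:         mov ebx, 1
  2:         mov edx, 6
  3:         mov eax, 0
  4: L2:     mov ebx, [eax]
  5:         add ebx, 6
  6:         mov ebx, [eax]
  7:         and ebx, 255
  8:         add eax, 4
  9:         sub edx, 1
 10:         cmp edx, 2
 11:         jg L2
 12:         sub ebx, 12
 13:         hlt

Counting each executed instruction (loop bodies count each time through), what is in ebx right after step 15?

mov ebx, 1 → ebx=1
mov edx, 6 → edx=6
mov eax, 0 → eax=0
mov ebx, [eax] → ebx=M[0]=9
add ebx, 6 → ebx=9+6=15
mov ebx, [eax] → ebx=M[0]=9
and ebx, 255 → ebx=9&255=9
add eax, 4 → eax=0+4=4
sub edx, 1 → edx=6-1=5
cmp edx, 2  (cmp 5,2)
jg L2: taken
mov ebx, [eax] → ebx=M[4]=-6
add ebx, 6 → ebx=(-6)+6=0
mov ebx, [eax] → ebx=M[4]=-6
and ebx, 255 → ebx=(-6)&255=250
After step 15: ebx = 250.

250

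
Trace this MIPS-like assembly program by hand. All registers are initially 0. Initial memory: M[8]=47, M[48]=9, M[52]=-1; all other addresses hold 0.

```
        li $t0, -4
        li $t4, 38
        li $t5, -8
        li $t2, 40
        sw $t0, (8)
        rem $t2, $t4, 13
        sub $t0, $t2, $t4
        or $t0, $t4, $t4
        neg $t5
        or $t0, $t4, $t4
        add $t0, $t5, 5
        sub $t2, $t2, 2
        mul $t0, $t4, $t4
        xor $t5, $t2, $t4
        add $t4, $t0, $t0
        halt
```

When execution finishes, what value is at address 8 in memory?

-4

li $t0, -4 → $t0=-4
li $t4, 38 → $t4=38
li $t5, -8 → $t5=-8
li $t2, 40 → $t2=40
sw $t0, (8) → M[8]=-4
rem $t2, $t4, 13 → $t2=38%13=12
sub $t0, $t2, $t4 → $t0=12-38=-26
or $t0, $t4, $t4 → $t0=38|38=38
neg $t5 → $t5=-(-8)=8
or $t0, $t4, $t4 → $t0=38|38=38
add $t0, $t5, 5 → $t0=8+5=13
sub $t2, $t2, 2 → $t2=12-2=10
mul $t0, $t4, $t4 → $t0=38*38=1444
xor $t5, $t2, $t4 → $t5=10^38=44
add $t4, $t0, $t0 → $t4=1444+1444=2888
halt.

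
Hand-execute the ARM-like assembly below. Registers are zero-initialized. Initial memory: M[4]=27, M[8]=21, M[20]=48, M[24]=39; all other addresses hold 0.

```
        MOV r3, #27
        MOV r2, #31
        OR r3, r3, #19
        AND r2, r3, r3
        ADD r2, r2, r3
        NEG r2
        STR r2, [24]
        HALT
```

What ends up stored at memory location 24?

MOV r3, #27 → r3=27
MOV r2, #31 → r2=31
OR r3, r3, #19 → r3=27|19=27
AND r2, r3, r3 → r2=27&27=27
ADD r2, r2, r3 → r2=27+27=54
NEG r2 → r2=-(54)=-54
STR r2, [24] → M[24]=-54
halt.

-54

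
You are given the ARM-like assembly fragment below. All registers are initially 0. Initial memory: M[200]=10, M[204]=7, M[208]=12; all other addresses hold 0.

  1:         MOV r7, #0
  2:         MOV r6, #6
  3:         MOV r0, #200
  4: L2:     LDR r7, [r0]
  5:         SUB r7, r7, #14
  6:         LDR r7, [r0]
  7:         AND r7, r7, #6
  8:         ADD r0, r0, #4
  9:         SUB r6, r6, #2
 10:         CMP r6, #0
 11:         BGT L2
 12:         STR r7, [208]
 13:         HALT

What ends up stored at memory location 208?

MOV r7, #0 → r7=0
MOV r6, #6 → r6=6
MOV r0, #200 → r0=200
LDR r7, [r0] → r7=M[200]=10
SUB r7, r7, #14 → r7=10-14=-4
LDR r7, [r0] → r7=M[200]=10
AND r7, r7, #6 → r7=10&6=2
ADD r0, r0, #4 → r0=200+4=204
SUB r6, r6, #2 → r6=6-2=4
CMP r6, #0  (cmp 4,0)
BGT L2: taken
LDR r7, [r0] → r7=M[204]=7
SUB r7, r7, #14 → r7=7-14=-7
LDR r7, [r0] → r7=M[204]=7
AND r7, r7, #6 → r7=7&6=6
ADD r0, r0, #4 → r0=204+4=208
SUB r6, r6, #2 → r6=4-2=2
CMP r6, #0  (cmp 2,0)
BGT L2: taken
LDR r7, [r0] → r7=M[208]=12
SUB r7, r7, #14 → r7=12-14=-2
LDR r7, [r0] → r7=M[208]=12
AND r7, r7, #6 → r7=12&6=4
ADD r0, r0, #4 → r0=208+4=212
SUB r6, r6, #2 → r6=2-2=0
CMP r6, #0  (cmp 0,0)
BGT L2: not taken
STR r7, [208] → M[208]=4
halt.

4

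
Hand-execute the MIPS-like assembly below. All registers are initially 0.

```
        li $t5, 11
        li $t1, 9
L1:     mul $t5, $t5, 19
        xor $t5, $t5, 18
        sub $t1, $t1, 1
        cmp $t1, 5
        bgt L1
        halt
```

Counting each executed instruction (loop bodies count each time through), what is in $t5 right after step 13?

after li $t5, 11: $t5=11
after li $t1, 9: $t1=9
after mul $t5, $t5, 19: $t5=11*19=209
after xor $t5, $t5, 18: $t5=209^18=195
after sub $t1, $t1, 1: $t1=9-1=8
cmp $t1, 5  (cmp 8,5)
bgt L1: taken
after mul $t5, $t5, 19: $t5=195*19=3705
after xor $t5, $t5, 18: $t5=3705^18=3691
after sub $t1, $t1, 1: $t1=8-1=7
cmp $t1, 5  (cmp 7,5)
bgt L1: taken
after mul $t5, $t5, 19: $t5=3691*19=70129
After step 13: $t5 = 70129.

70129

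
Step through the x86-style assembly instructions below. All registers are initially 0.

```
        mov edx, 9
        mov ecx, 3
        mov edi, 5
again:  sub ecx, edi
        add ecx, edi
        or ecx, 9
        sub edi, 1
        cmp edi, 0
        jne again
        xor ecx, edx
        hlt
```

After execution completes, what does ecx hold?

2

edx=9
ecx=3
edi=5
ecx=3-5=-2
ecx=(-2)+5=3
ecx=3|9=11
edi=5-1=4
cmp edi, 0  (cmp 4,0)
jne again: taken
ecx=11-4=7
ecx=7+4=11
ecx=11|9=11
edi=4-1=3
cmp edi, 0  (cmp 3,0)
jne again: taken
ecx=11-3=8
ecx=8+3=11
ecx=11|9=11
edi=3-1=2
cmp edi, 0  (cmp 2,0)
jne again: taken
ecx=11-2=9
ecx=9+2=11
ecx=11|9=11
edi=2-1=1
cmp edi, 0  (cmp 1,0)
jne again: taken
ecx=11-1=10
ecx=10+1=11
ecx=11|9=11
edi=1-1=0
cmp edi, 0  (cmp 0,0)
jne again: not taken
ecx=11^9=2
halt.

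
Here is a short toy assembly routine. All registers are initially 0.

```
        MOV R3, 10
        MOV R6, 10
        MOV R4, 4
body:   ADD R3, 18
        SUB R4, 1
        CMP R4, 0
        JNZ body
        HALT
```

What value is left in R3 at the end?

after MOV R3, 10: R3=10
after MOV R6, 10: R6=10
after MOV R4, 4: R4=4
after ADD R3, 18: R3=10+18=28
after SUB R4, 1: R4=4-1=3
CMP R4, 0  (cmp 3,0)
JNZ body: taken
after ADD R3, 18: R3=28+18=46
after SUB R4, 1: R4=3-1=2
CMP R4, 0  (cmp 2,0)
JNZ body: taken
after ADD R3, 18: R3=46+18=64
after SUB R4, 1: R4=2-1=1
CMP R4, 0  (cmp 1,0)
JNZ body: taken
after ADD R3, 18: R3=64+18=82
after SUB R4, 1: R4=1-1=0
CMP R4, 0  (cmp 0,0)
JNZ body: not taken
halt.

82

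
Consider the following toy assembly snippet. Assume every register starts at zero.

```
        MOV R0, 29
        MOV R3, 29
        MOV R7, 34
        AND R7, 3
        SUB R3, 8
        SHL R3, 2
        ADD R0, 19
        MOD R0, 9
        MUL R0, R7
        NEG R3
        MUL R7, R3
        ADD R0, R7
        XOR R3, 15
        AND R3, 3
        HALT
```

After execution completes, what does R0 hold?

-162

R0=29
R3=29
R7=34
R7=34&3=2
R3=29-8=21
R3=21<<2=84
R0=29+19=48
R0=48%9=3
R0=3*2=6
R3=-(84)=-84
R7=2*(-84)=-168
R0=6+(-168)=-162
R3=(-84)^15=-93
R3=(-93)&3=3
halt.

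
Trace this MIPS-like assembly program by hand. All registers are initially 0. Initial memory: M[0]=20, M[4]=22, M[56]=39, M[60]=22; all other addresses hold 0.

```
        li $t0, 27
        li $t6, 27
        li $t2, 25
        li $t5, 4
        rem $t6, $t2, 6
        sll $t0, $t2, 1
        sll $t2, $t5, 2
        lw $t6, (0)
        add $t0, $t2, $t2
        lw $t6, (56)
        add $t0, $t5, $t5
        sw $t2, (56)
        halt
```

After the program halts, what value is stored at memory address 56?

16

after li $t0, 27: $t0=27
after li $t6, 27: $t6=27
after li $t2, 25: $t2=25
after li $t5, 4: $t5=4
after rem $t6, $t2, 6: $t6=25%6=1
after sll $t0, $t2, 1: $t0=25<<1=50
after sll $t2, $t5, 2: $t2=4<<2=16
after lw $t6, (0): $t6=M[0]=20
after add $t0, $t2, $t2: $t0=16+16=32
after lw $t6, (56): $t6=M[56]=39
after add $t0, $t5, $t5: $t0=4+4=8
sw $t2, (56) → M[56]=16
halt.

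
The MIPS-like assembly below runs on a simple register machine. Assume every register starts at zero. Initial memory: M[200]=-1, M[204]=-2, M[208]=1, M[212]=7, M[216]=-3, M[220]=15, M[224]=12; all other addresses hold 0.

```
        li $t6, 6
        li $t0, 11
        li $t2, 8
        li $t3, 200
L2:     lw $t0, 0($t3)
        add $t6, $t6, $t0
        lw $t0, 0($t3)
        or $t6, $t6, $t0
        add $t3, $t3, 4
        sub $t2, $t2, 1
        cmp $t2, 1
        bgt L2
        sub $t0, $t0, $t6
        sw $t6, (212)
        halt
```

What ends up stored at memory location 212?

li $t6, 6 → $t6=6
li $t0, 11 → $t0=11
li $t2, 8 → $t2=8
li $t3, 200 → $t3=200
lw $t0, 0($t3) → $t0=M[200]=-1
add $t6, $t6, $t0 → $t6=6+(-1)=5
lw $t0, 0($t3) → $t0=M[200]=-1
or $t6, $t6, $t0 → $t6=5|(-1)=-1
add $t3, $t3, 4 → $t3=200+4=204
sub $t2, $t2, 1 → $t2=8-1=7
cmp $t2, 1  (cmp 7,1)
bgt L2: taken
lw $t0, 0($t3) → $t0=M[204]=-2
add $t6, $t6, $t0 → $t6=(-1)+(-2)=-3
lw $t0, 0($t3) → $t0=M[204]=-2
or $t6, $t6, $t0 → $t6=(-3)|(-2)=-1
add $t3, $t3, 4 → $t3=204+4=208
sub $t2, $t2, 1 → $t2=7-1=6
cmp $t2, 1  (cmp 6,1)
bgt L2: taken
lw $t0, 0($t3) → $t0=M[208]=1
add $t6, $t6, $t0 → $t6=(-1)+1=0
lw $t0, 0($t3) → $t0=M[208]=1
or $t6, $t6, $t0 → $t6=0|1=1
add $t3, $t3, 4 → $t3=208+4=212
sub $t2, $t2, 1 → $t2=6-1=5
cmp $t2, 1  (cmp 5,1)
bgt L2: taken
lw $t0, 0($t3) → $t0=M[212]=7
add $t6, $t6, $t0 → $t6=1+7=8
lw $t0, 0($t3) → $t0=M[212]=7
or $t6, $t6, $t0 → $t6=8|7=15
add $t3, $t3, 4 → $t3=212+4=216
sub $t2, $t2, 1 → $t2=5-1=4
cmp $t2, 1  (cmp 4,1)
bgt L2: taken
lw $t0, 0($t3) → $t0=M[216]=-3
add $t6, $t6, $t0 → $t6=15+(-3)=12
lw $t0, 0($t3) → $t0=M[216]=-3
or $t6, $t6, $t0 → $t6=12|(-3)=-3
add $t3, $t3, 4 → $t3=216+4=220
sub $t2, $t2, 1 → $t2=4-1=3
cmp $t2, 1  (cmp 3,1)
bgt L2: taken
lw $t0, 0($t3) → $t0=M[220]=15
add $t6, $t6, $t0 → $t6=(-3)+15=12
lw $t0, 0($t3) → $t0=M[220]=15
or $t6, $t6, $t0 → $t6=12|15=15
add $t3, $t3, 4 → $t3=220+4=224
sub $t2, $t2, 1 → $t2=3-1=2
cmp $t2, 1  (cmp 2,1)
bgt L2: taken
lw $t0, 0($t3) → $t0=M[224]=12
add $t6, $t6, $t0 → $t6=15+12=27
lw $t0, 0($t3) → $t0=M[224]=12
or $t6, $t6, $t0 → $t6=27|12=31
add $t3, $t3, 4 → $t3=224+4=228
sub $t2, $t2, 1 → $t2=2-1=1
cmp $t2, 1  (cmp 1,1)
bgt L2: not taken
sub $t0, $t0, $t6 → $t0=12-31=-19
sw $t6, (212) → M[212]=31
halt.

31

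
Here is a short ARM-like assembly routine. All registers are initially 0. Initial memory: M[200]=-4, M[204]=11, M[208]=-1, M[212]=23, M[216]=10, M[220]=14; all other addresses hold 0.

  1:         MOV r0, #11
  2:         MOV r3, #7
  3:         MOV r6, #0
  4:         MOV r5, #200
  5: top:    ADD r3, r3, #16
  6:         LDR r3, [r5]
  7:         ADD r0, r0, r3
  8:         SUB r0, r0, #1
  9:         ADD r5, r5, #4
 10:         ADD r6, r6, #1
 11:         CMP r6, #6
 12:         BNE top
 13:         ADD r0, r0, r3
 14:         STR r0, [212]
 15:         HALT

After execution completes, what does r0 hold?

72

MOV r0, #11 → r0=11
MOV r3, #7 → r3=7
MOV r6, #0 → r6=0
MOV r5, #200 → r5=200
ADD r3, r3, #16 → r3=7+16=23
LDR r3, [r5] → r3=M[200]=-4
ADD r0, r0, r3 → r0=11+(-4)=7
SUB r0, r0, #1 → r0=7-1=6
ADD r5, r5, #4 → r5=200+4=204
ADD r6, r6, #1 → r6=0+1=1
CMP r6, #6  (cmp 1,6)
BNE top: taken
ADD r3, r3, #16 → r3=(-4)+16=12
LDR r3, [r5] → r3=M[204]=11
ADD r0, r0, r3 → r0=6+11=17
SUB r0, r0, #1 → r0=17-1=16
ADD r5, r5, #4 → r5=204+4=208
ADD r6, r6, #1 → r6=1+1=2
CMP r6, #6  (cmp 2,6)
BNE top: taken
ADD r3, r3, #16 → r3=11+16=27
LDR r3, [r5] → r3=M[208]=-1
ADD r0, r0, r3 → r0=16+(-1)=15
SUB r0, r0, #1 → r0=15-1=14
ADD r5, r5, #4 → r5=208+4=212
ADD r6, r6, #1 → r6=2+1=3
CMP r6, #6  (cmp 3,6)
BNE top: taken
ADD r3, r3, #16 → r3=(-1)+16=15
LDR r3, [r5] → r3=M[212]=23
ADD r0, r0, r3 → r0=14+23=37
SUB r0, r0, #1 → r0=37-1=36
ADD r5, r5, #4 → r5=212+4=216
ADD r6, r6, #1 → r6=3+1=4
CMP r6, #6  (cmp 4,6)
BNE top: taken
ADD r3, r3, #16 → r3=23+16=39
LDR r3, [r5] → r3=M[216]=10
ADD r0, r0, r3 → r0=36+10=46
SUB r0, r0, #1 → r0=46-1=45
ADD r5, r5, #4 → r5=216+4=220
ADD r6, r6, #1 → r6=4+1=5
CMP r6, #6  (cmp 5,6)
BNE top: taken
ADD r3, r3, #16 → r3=10+16=26
LDR r3, [r5] → r3=M[220]=14
ADD r0, r0, r3 → r0=45+14=59
SUB r0, r0, #1 → r0=59-1=58
ADD r5, r5, #4 → r5=220+4=224
ADD r6, r6, #1 → r6=5+1=6
CMP r6, #6  (cmp 6,6)
BNE top: not taken
ADD r0, r0, r3 → r0=58+14=72
STR r0, [212] → M[212]=72
halt.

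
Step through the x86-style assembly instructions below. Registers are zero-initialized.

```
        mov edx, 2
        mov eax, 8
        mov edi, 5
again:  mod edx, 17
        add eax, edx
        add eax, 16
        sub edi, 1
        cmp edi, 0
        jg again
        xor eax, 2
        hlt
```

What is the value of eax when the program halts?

edx=2
eax=8
edi=5
edx=2%17=2
eax=8+2=10
eax=10+16=26
edi=5-1=4
cmp edi, 0  (cmp 4,0)
jg again: taken
edx=2%17=2
eax=26+2=28
eax=28+16=44
edi=4-1=3
cmp edi, 0  (cmp 3,0)
jg again: taken
edx=2%17=2
eax=44+2=46
eax=46+16=62
edi=3-1=2
cmp edi, 0  (cmp 2,0)
jg again: taken
edx=2%17=2
eax=62+2=64
eax=64+16=80
edi=2-1=1
cmp edi, 0  (cmp 1,0)
jg again: taken
edx=2%17=2
eax=80+2=82
eax=82+16=98
edi=1-1=0
cmp edi, 0  (cmp 0,0)
jg again: not taken
eax=98^2=96
halt.

96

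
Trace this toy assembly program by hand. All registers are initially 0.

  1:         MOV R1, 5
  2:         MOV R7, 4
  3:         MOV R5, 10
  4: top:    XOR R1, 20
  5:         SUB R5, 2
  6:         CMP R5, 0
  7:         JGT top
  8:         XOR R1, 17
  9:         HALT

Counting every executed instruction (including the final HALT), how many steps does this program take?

25

after MOV R1, 5: R1=5
after MOV R7, 4: R7=4
after MOV R5, 10: R5=10
after XOR R1, 20: R1=5^20=17
after SUB R5, 2: R5=10-2=8
CMP R5, 0  (cmp 8,0)
JGT top: taken
after XOR R1, 20: R1=17^20=5
after SUB R5, 2: R5=8-2=6
CMP R5, 0  (cmp 6,0)
JGT top: taken
after XOR R1, 20: R1=5^20=17
after SUB R5, 2: R5=6-2=4
CMP R5, 0  (cmp 4,0)
JGT top: taken
after XOR R1, 20: R1=17^20=5
after SUB R5, 2: R5=4-2=2
CMP R5, 0  (cmp 2,0)
JGT top: taken
after XOR R1, 20: R1=5^20=17
after SUB R5, 2: R5=2-2=0
CMP R5, 0  (cmp 0,0)
JGT top: not taken
after XOR R1, 17: R1=17^17=0
halt.
Total executed instructions: 25.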